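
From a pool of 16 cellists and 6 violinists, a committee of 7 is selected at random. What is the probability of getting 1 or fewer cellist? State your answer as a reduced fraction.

1/10659

Total selections: C(22,7) = 170544.
Favorable selections (1 or fewer cellist): C(16,1)·C(6,6) = 16.
Probability = 16/170544 = 1/10659.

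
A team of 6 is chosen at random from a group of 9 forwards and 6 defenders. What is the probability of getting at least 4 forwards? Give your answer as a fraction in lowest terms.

6/11

There are C(15,6) = 5005 ways to choose the 6.
Favorable selections (at least 4 forwards): C(9,4)·C(6,2) + C(9,5)·C(6,1) + C(9,6)·C(6,0) = 1890 + 756 + 84 = 2730.
Probability = 2730/5005 = 6/11.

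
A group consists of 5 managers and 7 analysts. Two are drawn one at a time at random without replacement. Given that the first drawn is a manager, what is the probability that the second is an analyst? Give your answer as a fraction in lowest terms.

7/11

After removing one manager, 11 remain: 4 managers and 7 analysts.
So the probability the next is an analyst is 7/11.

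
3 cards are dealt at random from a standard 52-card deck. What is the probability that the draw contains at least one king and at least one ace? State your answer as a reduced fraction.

188/5525

There are C(52,3) = 22100 possible draws.
By inclusion-exclusion on the complements, draws missing all kings or all aces: C(48,3) + C(48,3) − C(44,3) = 17296 + 17296 − 13244 = 21348.
So draws with at least one of each: 22100 − 21348 = 752, probability 752/22100 = 188/5525.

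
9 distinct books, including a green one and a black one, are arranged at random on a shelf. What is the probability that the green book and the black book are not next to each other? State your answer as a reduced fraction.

7/9

There are 9! = 362880 arrangements.
Arrangements with the green book and the black book adjacent: 2·8! = 80640.
So not adjacent: 362880 − 80640 = 282240, probability 282240/362880 = 7/9.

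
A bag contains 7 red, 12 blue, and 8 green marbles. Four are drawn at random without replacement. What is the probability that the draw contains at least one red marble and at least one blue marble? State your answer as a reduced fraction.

There are C(27,4) = 17550 possible draws.
By inclusion-exclusion on the complements, draws missing all red or all blue: C(20,4) + C(15,4) − C(8,4) = 4845 + 1365 − 70 = 6140.
So draws with at least one of each: 17550 − 6140 = 11410, probability 11410/17550 = 1141/1755.

1141/1755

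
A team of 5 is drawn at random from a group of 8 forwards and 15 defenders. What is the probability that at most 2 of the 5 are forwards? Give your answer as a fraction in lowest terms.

There are C(23,5) = 33649 ways to choose the 5.
Favorable selections (at most 2 forwards): C(8,0)·C(15,5) + C(8,1)·C(15,4) + C(8,2)·C(15,3) = 3003 + 10920 + 12740 = 26663.
Probability = 26663/33649 = 3809/4807.

3809/4807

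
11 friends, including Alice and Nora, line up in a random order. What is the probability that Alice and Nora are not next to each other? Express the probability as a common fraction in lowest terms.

There are 11! = 39916800 arrangements.
Arrangements with Alice and Nora adjacent: 2·10! = 7257600.
So not adjacent: 39916800 − 7257600 = 32659200, probability 32659200/39916800 = 9/11.

9/11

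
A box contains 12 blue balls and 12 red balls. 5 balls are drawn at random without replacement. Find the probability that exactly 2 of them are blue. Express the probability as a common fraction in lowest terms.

Total number of selections: C(24,5) = 42504.
Selections with exactly 2 blue: choose 2 of the 12 blue and 3 of the 12 red, C(12,2)·C(12,3) = 66·220 = 14520.
Probability = 14520/42504 = 55/161.

55/161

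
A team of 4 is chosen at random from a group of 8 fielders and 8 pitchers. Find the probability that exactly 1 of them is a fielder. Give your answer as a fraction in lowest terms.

Total number of selections: C(16,4) = 1820.
Selections with exactly 1 fielder: choose 1 of the 8 fielders and 3 of the 8 pitchers, C(8,1)·C(8,3) = 8·56 = 448.
Probability = 448/1820 = 16/65.

16/65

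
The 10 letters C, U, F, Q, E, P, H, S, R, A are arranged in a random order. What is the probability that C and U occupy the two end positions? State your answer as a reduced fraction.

1/45

There are 10! = 3628800 arrangements.
Place C and U at the ends in 2 ways, arrange the remaining 8 in 8! = 40320 ways: 2·40320 = 80640.
Probability = 80640/3628800 = 1/45.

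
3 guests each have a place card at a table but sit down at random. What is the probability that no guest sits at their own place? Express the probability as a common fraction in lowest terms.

1/3

There are 3! = 6 seatings.
By inclusion-exclusion, seatings with no fixed points: C(3,0)·3! − C(3,1)·2! + C(3,2)·1! − C(3,3)·0! = 2.
Probability = 2/6 = 1/3.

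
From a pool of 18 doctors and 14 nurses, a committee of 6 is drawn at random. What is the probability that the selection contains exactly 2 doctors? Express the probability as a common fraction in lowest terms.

Total number of selections: C(32,6) = 906192.
Selections with exactly 2 doctors: choose 2 of the 18 doctors and 4 of the 14 nurses, C(18,2)·C(14,4) = 153·1001 = 153153.
Probability = 153153/906192 = 2431/14384.

2431/14384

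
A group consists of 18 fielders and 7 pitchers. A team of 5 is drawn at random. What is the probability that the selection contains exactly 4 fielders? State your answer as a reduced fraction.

The sample space is all 5-subsets of the 25: C(25,5) = 53130.
Selections with exactly 4 fielders: choose 4 of the 18 fielders and 1 of the 7 pitchers, C(18,4)·C(7,1) = 3060·7 = 21420.
Probability = 21420/53130 = 102/253.

102/253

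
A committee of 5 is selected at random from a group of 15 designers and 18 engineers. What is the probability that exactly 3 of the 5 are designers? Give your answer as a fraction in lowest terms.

23205/79112

The sample space is all 5-subsets of the 33: C(33,5) = 237336.
Selections with exactly 3 designers: choose 3 of the 15 designers and 2 of the 18 engineers, C(15,3)·C(18,2) = 455·153 = 69615.
Probability = 69615/237336 = 23205/79112.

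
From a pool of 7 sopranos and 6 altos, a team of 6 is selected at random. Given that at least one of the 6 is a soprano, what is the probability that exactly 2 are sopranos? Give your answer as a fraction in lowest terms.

Work in counts. Selections with at least one soprano: C(13,6) − C(6,6) = 1716 − 1 = 1715.
Of those, selections where exactly 2 are sopranos: C(7,2)·C(6,4) = 21·15 = 315.
Conditional probability = 315/1715 = 9/49.

9/49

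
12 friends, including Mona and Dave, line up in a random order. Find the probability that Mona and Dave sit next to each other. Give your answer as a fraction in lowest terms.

There are 12! = 479001600 arrangements.
Treat Mona and Dave as a block: 11! arrangements of the blocks × 2 orders within the block = 2·39916800 = 79833600.
Probability = 79833600/479001600 = 1/6.

1/6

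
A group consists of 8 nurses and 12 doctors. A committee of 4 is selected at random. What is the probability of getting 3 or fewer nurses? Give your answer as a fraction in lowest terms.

There are C(20,4) = 4845 ways to choose the 4.
The complement is exactly 4 nurses: C(8,4)·C(12,0) = 70.
Probability = 1 − 70/4845 = 4775/4845 = 955/969.

955/969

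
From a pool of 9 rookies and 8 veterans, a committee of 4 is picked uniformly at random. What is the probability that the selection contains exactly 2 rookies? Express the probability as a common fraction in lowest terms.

Total number of selections: C(17,4) = 2380.
Selections with exactly 2 rookies: choose 2 of the 9 rookies and 2 of the 8 veterans, C(9,2)·C(8,2) = 36·28 = 1008.
Probability = 1008/2380 = 36/85.

36/85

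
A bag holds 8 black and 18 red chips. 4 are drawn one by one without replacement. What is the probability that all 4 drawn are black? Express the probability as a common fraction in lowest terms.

Multiply the conditional probabilities at each draw: 8/26 · 7/25 · 6/24 · 5/23 = 1680/358800 = 7/1495.

7/1495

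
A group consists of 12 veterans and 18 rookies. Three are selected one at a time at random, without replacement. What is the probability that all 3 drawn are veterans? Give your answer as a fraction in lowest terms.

Multiply the conditional probabilities at each draw: 12/30 · 11/29 · 10/28 = 1320/24360 = 11/203.

11/203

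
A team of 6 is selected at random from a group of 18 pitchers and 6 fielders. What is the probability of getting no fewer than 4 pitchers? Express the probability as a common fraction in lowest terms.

28968/33649

There are C(24,6) = 134596 ways to choose the 6.
Favorable selections (no fewer than 4 pitchers): C(18,4)·C(6,2) + C(18,5)·C(6,1) + C(18,6)·C(6,0) = 45900 + 51408 + 18564 = 115872.
Probability = 115872/134596 = 28968/33649.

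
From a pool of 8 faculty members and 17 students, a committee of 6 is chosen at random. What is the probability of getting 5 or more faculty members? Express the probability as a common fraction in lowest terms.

7/1265

There are C(25,6) = 177100 ways to choose the 6.
Favorable selections (5 or more faculty members): C(8,5)·C(17,1) + C(8,6)·C(17,0) = 952 + 28 = 980.
Probability = 980/177100 = 7/1265.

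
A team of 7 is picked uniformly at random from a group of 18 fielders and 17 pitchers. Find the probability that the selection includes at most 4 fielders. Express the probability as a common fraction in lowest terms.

Total selections: C(35,7) = 6724520.
Count the complement (more than 4 fielders): C(18,5)·C(17,2) + C(18,6)·C(17,1) + C(18,7)·C(17,0) = 1165248 + 315588 + 31824 = 1512660.
Probability = 1 − 1512660/6724520 = 5211860/6724520 = 15329/19778.

15329/19778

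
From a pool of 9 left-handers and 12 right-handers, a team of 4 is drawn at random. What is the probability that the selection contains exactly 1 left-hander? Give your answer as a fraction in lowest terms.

44/133

Total number of selections: C(21,4) = 5985.
Selections with exactly 1 left-hander: choose 1 of the 9 left-handers and 3 of the 12 right-handers, C(9,1)·C(12,3) = 9·220 = 1980.
Probability = 1980/5985 = 44/133.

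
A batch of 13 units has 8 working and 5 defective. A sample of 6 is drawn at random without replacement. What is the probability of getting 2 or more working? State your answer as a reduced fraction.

There are C(13,6) = 1716 ways to choose the 6.
Favorable selections (2 or more working): C(8,2)·C(5,4) + C(8,3)·C(5,3) + C(8,4)·C(5,2) + C(8,5)·C(5,1) + C(8,6)·C(5,0) = 140 + 560 + 700 + 280 + 28 = 1708.
Probability = 1708/1716 = 427/429.

427/429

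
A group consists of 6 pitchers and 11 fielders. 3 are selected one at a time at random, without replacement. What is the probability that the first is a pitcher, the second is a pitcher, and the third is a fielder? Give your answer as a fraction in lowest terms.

Multiply the conditional probabilities at each draw: 6/17 · 5/16 · 11/15 = 330/4080 = 11/136.

11/136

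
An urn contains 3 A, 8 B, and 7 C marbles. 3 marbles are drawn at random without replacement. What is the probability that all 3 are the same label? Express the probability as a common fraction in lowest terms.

23/204

There are C(18,3) = 816 ways to draw 3 marbles.
All same label: C(3,3) + C(8,3) + C(7,3) = 1 + 56 + 35 = 92.
Probability = 92/816 = 23/204.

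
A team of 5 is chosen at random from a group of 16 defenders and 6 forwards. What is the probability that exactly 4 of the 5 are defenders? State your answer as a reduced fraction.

There are C(22,5) = 26334 ways to choose 5 from 22.
Selections with exactly 4 defenders: choose 4 of the 16 defenders and 1 of the 6 forwards, C(16,4)·C(6,1) = 1820·6 = 10920.
Probability = 10920/26334 = 260/627.

260/627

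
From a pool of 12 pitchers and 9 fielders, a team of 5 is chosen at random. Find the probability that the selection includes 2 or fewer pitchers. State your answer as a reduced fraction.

6/17

Total selections: C(21,5) = 20349.
Favorable selections (2 or fewer pitchers): C(12,0)·C(9,5) + C(12,1)·C(9,4) + C(12,2)·C(9,3) = 126 + 1512 + 5544 = 7182.
Probability = 7182/20349 = 6/17.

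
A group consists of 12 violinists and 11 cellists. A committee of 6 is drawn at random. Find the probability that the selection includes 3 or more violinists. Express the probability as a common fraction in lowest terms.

Total selections: C(23,6) = 100947.
Favorable selections (3 or more violinists): C(12,3)·C(11,3) + C(12,4)·C(11,2) + C(12,5)·C(11,1) + C(12,6)·C(11,0) = 36300 + 27225 + 8712 + 924 = 73161.
Probability = 73161/100947 = 2217/3059.

2217/3059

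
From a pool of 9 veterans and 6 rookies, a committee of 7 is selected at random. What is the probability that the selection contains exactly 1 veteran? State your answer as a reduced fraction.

Total number of selections: C(15,7) = 6435.
Selections with exactly 1 veteran: choose 1 of the 9 veterans and 6 of the 6 rookies, C(9,1)·C(6,6) = 9·1 = 9.
Probability = 9/6435 = 1/715.

1/715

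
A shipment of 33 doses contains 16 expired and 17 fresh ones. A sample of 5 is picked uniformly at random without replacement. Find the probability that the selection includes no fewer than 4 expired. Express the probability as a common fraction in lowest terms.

8827/59334

Total selections: C(33,5) = 237336.
Favorable selections (no fewer than 4 expired): C(16,4)·C(17,1) + C(16,5)·C(17,0) = 30940 + 4368 = 35308.
Probability = 35308/237336 = 8827/59334.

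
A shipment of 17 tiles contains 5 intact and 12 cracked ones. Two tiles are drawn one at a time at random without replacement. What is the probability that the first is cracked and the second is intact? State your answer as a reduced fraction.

15/68

Multiply the conditional probabilities at each draw: 12/17 · 5/16 = 60/272 = 15/68.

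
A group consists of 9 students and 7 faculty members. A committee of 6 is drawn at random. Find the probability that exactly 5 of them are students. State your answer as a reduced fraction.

Total number of selections: C(16,6) = 8008.
Selections with exactly 5 students: choose 5 of the 9 students and 1 of the 7 faculty members, C(9,5)·C(7,1) = 126·7 = 882.
Probability = 882/8008 = 63/572.

63/572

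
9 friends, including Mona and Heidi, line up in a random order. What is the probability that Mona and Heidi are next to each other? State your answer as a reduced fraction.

There are 9! = 362880 arrangements.
Treat Mona and Heidi as a block: 8! arrangements of the blocks × 2 orders within the block = 2·40320 = 80640.
Probability = 80640/362880 = 2/9.

2/9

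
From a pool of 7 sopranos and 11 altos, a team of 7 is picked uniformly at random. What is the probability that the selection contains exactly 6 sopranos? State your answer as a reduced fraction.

The sample space is all 7-subsets of the 18: C(18,7) = 31824.
Selections with exactly 6 sopranos: choose 6 of the 7 sopranos and 1 of the 11 altos, C(7,6)·C(11,1) = 7·11 = 77.
Probability = 77/31824.

77/31824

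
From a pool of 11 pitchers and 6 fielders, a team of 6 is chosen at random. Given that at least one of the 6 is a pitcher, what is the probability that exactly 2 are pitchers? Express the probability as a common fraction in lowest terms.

Work in counts. Selections with at least one pitcher: C(17,6) − C(6,6) = 12376 − 1 = 12375.
Of those, selections where exactly 2 are pitchers: C(11,2)·C(6,4) = 55·15 = 825.
Conditional probability = 825/12375 = 1/15.

1/15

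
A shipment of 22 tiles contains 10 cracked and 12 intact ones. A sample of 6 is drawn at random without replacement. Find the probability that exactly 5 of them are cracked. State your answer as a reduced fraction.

144/3553

Total number of selections: C(22,6) = 74613.
Selections with exactly 5 cracked: choose 5 of the 10 cracked and 1 of the 12 intact, C(10,5)·C(12,1) = 252·12 = 3024.
Probability = 3024/74613 = 144/3553.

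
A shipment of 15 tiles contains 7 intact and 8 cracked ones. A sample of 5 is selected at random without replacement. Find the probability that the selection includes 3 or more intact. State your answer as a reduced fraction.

There are C(15,5) = 3003 ways to choose the 5.
Favorable selections (3 or more intact): C(7,3)·C(8,2) + C(7,4)·C(8,1) + C(7,5)·C(8,0) = 980 + 280 + 21 = 1281.
Probability = 1281/3003 = 61/143.

61/143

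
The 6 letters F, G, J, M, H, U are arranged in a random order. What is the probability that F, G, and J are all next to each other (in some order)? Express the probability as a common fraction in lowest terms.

There are 6! = 720 arrangements.
Treat the three as one block: 4! placements × 3! orders within the block = 24·6 = 144.
Probability = 144/720 = 1/5.

1/5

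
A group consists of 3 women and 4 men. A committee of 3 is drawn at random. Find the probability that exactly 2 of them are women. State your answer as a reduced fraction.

12/35

There are C(7,3) = 35 ways to choose 3 from 7.
Selections with exactly 2 women: choose 2 of the 3 women and 1 of the 4 men, C(3,2)·C(4,1) = 3·4 = 12.
Probability = 12/35.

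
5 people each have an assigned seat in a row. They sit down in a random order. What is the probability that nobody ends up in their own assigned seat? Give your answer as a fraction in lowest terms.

11/30

There are 5! = 120 seatings.
By inclusion-exclusion, seatings with no fixed points: C(5,0)·5! − C(5,1)·4! + C(5,2)·3! − C(5,3)·2! + C(5,4)·1! − C(5,5)·0! = 44.
Probability = 44/120 = 11/30.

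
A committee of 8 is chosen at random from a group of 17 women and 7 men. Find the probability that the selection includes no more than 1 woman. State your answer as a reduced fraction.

1/43263

Total selections: C(24,8) = 735471.
Favorable selections (no more than 1 woman): C(17,1)·C(7,7) = 17.
Probability = 17/735471 = 1/43263.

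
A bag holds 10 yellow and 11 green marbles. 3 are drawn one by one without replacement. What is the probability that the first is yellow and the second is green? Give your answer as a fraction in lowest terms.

Multiply the conditional probabilities at each draw: 10/21 · 11/20 = 110/420 = 11/42.

11/42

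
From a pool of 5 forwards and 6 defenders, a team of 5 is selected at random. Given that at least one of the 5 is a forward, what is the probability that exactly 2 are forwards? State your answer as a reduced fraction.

Work in counts. Selections with at least one forward: C(11,5) − C(6,5) = 462 − 6 = 456.
Of those, selections where exactly 2 are forwards: C(5,2)·C(6,3) = 10·20 = 200.
Conditional probability = 200/456 = 25/57.

25/57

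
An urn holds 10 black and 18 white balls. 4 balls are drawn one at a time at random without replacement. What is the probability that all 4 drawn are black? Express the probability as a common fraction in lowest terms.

Multiply the conditional probabilities at each draw: 10/28 · 9/27 · 8/26 · 7/25 = 5040/491400 = 2/195.

2/195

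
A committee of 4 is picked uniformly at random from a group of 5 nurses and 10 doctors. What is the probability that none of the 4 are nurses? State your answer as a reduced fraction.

There are C(15,4) = 1365 possible selections.
Selections with no nurses (all doctors): C(10,4) = 210.
Probability = 210/1365 = 2/13.

2/13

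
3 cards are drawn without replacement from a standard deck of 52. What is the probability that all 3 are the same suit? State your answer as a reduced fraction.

22/425

There are C(52,3) = 22100 possible 3-card hands.
Hands of one suit: 4 suits × C(13,3) = 4·286 = 1144.
Probability = 1144/22100 = 22/425.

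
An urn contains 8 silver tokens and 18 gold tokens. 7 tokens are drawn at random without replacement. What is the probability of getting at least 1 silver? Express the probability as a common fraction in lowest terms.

6019/6325

Total selections: C(26,7) = 657800.
The complement is all 7 are gold: C(18,7) = 31824.
Probability = 1 − 31824/657800 = 625976/657800 = 6019/6325.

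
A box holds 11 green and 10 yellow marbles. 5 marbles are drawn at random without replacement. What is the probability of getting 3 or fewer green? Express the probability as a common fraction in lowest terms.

97/119

Total selections: C(21,5) = 20349.
Favorable selections (3 or fewer green): C(11,0)·C(10,5) + C(11,1)·C(10,4) + C(11,2)·C(10,3) + C(11,3)·C(10,2) = 252 + 2310 + 6600 + 7425 = 16587.
Probability = 16587/20349 = 97/119.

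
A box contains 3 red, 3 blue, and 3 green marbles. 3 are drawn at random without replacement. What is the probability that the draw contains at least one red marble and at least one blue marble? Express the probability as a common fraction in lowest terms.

15/28

There are C(9,3) = 84 possible draws.
By inclusion-exclusion on the complements, draws missing all red or all blue: C(6,3) + C(6,3) − C(3,3) = 20 + 20 − 1 = 39.
So draws with at least one of each: 84 − 39 = 45, probability 45/84 = 15/28.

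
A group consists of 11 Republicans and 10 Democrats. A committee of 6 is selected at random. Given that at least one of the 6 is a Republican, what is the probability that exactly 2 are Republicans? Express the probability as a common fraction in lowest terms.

Work in counts. Selections with at least one Republican: C(21,6) − C(10,6) = 54264 − 210 = 54054.
Of those, selections where exactly 2 are Republicans: C(11,2)·C(10,4) = 55·210 = 11550.
Conditional probability = 11550/54054 = 25/117.

25/117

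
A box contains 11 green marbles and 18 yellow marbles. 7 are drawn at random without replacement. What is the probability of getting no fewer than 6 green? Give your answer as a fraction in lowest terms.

There are C(29,7) = 1560780 ways to choose the 7.
Favorable selections (no fewer than 6 green): C(11,6)·C(18,1) + C(11,7)·C(18,0) = 8316 + 330 = 8646.
Probability = 8646/1560780 = 1441/260130.

1441/260130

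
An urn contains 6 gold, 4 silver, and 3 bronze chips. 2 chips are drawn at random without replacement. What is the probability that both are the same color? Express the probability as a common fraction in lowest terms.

4/13

There are C(13,2) = 78 ways to draw 2 chips.
All same color: C(6,2) + C(4,2) + C(3,2) = 15 + 6 + 3 = 24.
Probability = 24/78 = 4/13.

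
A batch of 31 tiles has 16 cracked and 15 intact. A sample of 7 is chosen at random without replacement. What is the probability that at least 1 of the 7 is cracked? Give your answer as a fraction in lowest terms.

There are C(31,7) = 2629575 ways to choose the 7.
The complement is all 7 are intact: C(15,7) = 6435.
Probability = 1 − 6435/2629575 = 2623140/2629575 = 4484/4495.

4484/4495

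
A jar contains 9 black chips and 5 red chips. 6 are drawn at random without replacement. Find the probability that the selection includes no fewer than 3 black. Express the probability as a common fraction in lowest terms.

134/143

Total selections: C(14,6) = 3003.
Count the complement (fewer than 3 black): C(9,1)·C(5,5) + C(9,2)·C(5,4) = 9 + 180 = 189.
Probability = 1 − 189/3003 = 2814/3003 = 134/143.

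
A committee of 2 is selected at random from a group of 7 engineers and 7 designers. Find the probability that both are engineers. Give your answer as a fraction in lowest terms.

3/13

There are C(14,2) = 91 possible selections.
Selections with all engineers: C(7,2) = 21.
Probability = 21/91 = 3/13.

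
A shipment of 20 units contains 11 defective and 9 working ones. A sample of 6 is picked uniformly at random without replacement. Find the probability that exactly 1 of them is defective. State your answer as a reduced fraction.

Total number of selections: C(20,6) = 38760.
Selections with exactly 1 defective: choose 1 of the 11 defective and 5 of the 9 working, C(11,1)·C(9,5) = 11·126 = 1386.
Probability = 1386/38760 = 231/6460.

231/6460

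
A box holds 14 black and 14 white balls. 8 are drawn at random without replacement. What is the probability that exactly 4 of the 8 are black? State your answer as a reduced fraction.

1001/3105

There are C(28,8) = 3108105 ways to choose 8 from 28.
Selections with exactly 4 black: choose 4 of the 14 black and 4 of the 14 white, C(14,4)·C(14,4) = 1001·1001 = 1002001.
Probability = 1002001/3108105 = 1001/3105.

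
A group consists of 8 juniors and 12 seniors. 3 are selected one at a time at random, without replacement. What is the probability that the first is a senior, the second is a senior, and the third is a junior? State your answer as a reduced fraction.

44/285

Multiply the conditional probabilities at each draw: 12/20 · 11/19 · 8/18 = 1056/6840 = 44/285.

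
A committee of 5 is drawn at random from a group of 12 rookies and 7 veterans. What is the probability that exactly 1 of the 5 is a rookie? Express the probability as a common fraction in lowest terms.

35/969

Total number of selections: C(19,5) = 11628.
Selections with exactly 1 rookie: choose 1 of the 12 rookies and 4 of the 7 veterans, C(12,1)·C(7,4) = 12·35 = 420.
Probability = 420/11628 = 35/969.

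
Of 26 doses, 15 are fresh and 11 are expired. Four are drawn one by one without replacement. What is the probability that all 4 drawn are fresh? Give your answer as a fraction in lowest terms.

21/230

Multiply the conditional probabilities at each draw: 15/26 · 14/25 · 13/24 · 12/23 = 32760/358800 = 21/230.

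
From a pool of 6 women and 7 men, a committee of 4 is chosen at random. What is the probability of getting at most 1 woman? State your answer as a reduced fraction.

Total selections: C(13,4) = 715.
Favorable selections (at most 1 woman): C(6,0)·C(7,4) + C(6,1)·C(7,3) = 35 + 210 = 245.
Probability = 245/715 = 49/143.

49/143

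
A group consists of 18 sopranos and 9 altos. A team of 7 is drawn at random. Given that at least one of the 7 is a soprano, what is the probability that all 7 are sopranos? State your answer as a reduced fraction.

Work in counts. Selections with at least one soprano: C(27,7) − C(9,7) = 888030 − 36 = 887994.
Of those, selections where all 7 are sopranos: C(18,7) = 31824.
Conditional probability = 31824/887994 = 1768/49333.

1768/49333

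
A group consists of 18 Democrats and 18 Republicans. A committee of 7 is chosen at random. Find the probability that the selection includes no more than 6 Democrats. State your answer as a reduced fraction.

3397/3410

There are C(36,7) = 8347680 ways to choose the 7.
Favorable selections (no more than 6 Democrats): C(18,0)·C(18,7) + C(18,1)·C(18,6) + C(18,2)·C(18,5) + C(18,3)·C(18,4) + C(18,4)·C(18,3) + C(18,5)·C(18,2) + C(18,6)·C(18,1) = 31824 + 334152 + 1310904 + 2496960 + 2496960 + 1310904 + 334152 = 8315856.
Probability = 8315856/8347680 = 3397/3410.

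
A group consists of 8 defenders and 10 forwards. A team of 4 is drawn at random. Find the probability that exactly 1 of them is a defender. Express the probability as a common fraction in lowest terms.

16/51

Total number of selections: C(18,4) = 3060.
Selections with exactly 1 defender: choose 1 of the 8 defenders and 3 of the 10 forwards, C(8,1)·C(10,3) = 8·120 = 960.
Probability = 960/3060 = 16/51.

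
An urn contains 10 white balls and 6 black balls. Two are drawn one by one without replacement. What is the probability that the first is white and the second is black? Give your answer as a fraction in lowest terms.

1/4

Multiply the conditional probabilities at each draw: 10/16 · 6/15 = 60/240 = 1/4.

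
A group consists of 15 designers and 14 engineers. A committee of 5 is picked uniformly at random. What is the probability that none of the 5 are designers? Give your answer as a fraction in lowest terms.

22/1305

There are C(29,5) = 118755 possible selections.
Selections with no designers (all engineers): C(14,5) = 2002.
Probability = 2002/118755 = 22/1305.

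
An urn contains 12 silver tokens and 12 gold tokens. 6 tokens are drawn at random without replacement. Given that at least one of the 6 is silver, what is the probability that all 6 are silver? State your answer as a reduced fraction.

Work in counts. Selections with at least one silver: C(24,6) − C(12,6) = 134596 − 924 = 133672.
Of those, selections where all 6 are silver: C(12,6) = 924.
Conditional probability = 924/133672 = 3/434.

3/434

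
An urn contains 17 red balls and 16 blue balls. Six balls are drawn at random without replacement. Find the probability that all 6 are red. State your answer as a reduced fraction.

221/19778

There are C(33,6) = 1107568 possible selections.
Selections with all red: C(17,6) = 12376.
Probability = 12376/1107568 = 221/19778.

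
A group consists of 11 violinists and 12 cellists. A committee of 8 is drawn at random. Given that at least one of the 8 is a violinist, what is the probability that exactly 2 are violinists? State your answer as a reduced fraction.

1540/14843

Work in counts. Selections with at least one violinist: C(23,8) − C(12,8) = 490314 − 495 = 489819.
Of those, selections where exactly 2 are violinists: C(11,2)·C(12,6) = 55·924 = 50820.
Conditional probability = 50820/489819 = 1540/14843.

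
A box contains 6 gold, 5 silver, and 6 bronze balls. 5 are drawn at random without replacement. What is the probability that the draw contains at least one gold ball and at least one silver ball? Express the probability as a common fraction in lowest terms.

There are C(17,5) = 6188 possible draws.
By inclusion-exclusion on the complements, draws missing all gold or all silver: C(11,5) + C(12,5) − C(6,5) = 462 + 792 − 6 = 1248.
So draws with at least one of each: 6188 − 1248 = 4940, probability 4940/6188 = 95/119.

95/119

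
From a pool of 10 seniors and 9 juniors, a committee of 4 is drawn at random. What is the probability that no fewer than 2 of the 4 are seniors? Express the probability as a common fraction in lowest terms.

There are C(19,4) = 3876 ways to choose the 4.
Count the complement (fewer than 2 seniors): C(10,0)·C(9,4) + C(10,1)·C(9,3) = 126 + 840 = 966.
Probability = 1 − 966/3876 = 2910/3876 = 485/646.

485/646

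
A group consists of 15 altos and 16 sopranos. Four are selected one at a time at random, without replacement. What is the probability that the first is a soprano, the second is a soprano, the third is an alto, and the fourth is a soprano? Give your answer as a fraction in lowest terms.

Multiply the conditional probabilities at each draw: 16/31 · 15/30 · 15/29 · 14/28 = 50400/755160 = 60/899.

60/899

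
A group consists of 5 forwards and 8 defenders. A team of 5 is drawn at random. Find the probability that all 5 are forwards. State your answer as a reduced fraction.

There are C(13,5) = 1287 possible selections.
Selections with all forwards: C(5,5) = 1.
Probability = 1/1287.

1/1287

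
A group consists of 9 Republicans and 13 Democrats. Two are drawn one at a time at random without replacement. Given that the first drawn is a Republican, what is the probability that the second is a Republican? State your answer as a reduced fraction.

After removing one Republican, 21 remain: 8 Republicans and 13 Democrats.
So the probability the next is a Republican is 8/21.

8/21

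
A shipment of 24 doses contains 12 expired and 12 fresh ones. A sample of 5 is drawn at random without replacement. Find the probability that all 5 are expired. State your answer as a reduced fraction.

3/161

There are C(24,5) = 42504 possible selections.
Selections with all expired: C(12,5) = 792.
Probability = 792/42504 = 3/161.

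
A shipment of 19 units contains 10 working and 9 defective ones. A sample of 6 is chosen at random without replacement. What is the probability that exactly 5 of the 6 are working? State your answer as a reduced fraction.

There are C(19,6) = 27132 ways to choose 6 from 19.
Selections with exactly 5 working: choose 5 of the 10 working and 1 of the 9 defective, C(10,5)·C(9,1) = 252·9 = 2268.
Probability = 2268/27132 = 27/323.

27/323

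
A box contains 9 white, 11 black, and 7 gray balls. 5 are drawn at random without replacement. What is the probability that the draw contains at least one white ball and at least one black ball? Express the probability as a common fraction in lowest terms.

There are C(27,5) = 80730 possible draws.
By inclusion-exclusion on the complements, draws missing all white or all black: C(18,5) + C(16,5) − C(7,5) = 8568 + 4368 − 21 = 12915.
So draws with at least one of each: 80730 − 12915 = 67815, probability 67815/80730 = 1507/1794.

1507/1794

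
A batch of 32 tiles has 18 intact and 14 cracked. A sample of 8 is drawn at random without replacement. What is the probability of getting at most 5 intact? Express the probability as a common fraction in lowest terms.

There are C(32,8) = 10518300 ways to choose the 8.
Count the complement (more than 5 intact): C(18,6)·C(14,2) + C(18,7)·C(14,1) + C(18,8)·C(14,0) = 1689324 + 445536 + 43758 = 2178618.
Probability = 1 − 2178618/10518300 = 8339682/10518300 = 3449/4350.

3449/4350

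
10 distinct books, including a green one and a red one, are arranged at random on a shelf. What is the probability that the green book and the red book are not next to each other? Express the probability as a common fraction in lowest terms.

4/5

There are 10! = 3628800 arrangements.
Arrangements with the green book and the red book adjacent: 2·9! = 725760.
So not adjacent: 3628800 − 725760 = 2903040, probability 2903040/3628800 = 4/5.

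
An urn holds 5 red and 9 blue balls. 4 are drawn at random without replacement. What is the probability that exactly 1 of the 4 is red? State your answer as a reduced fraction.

The sample space is all 4-subsets of the 14: C(14,4) = 1001.
Selections with exactly 1 red: choose 1 of the 5 red and 3 of the 9 blue, C(5,1)·C(9,3) = 5·84 = 420.
Probability = 420/1001 = 60/143.

60/143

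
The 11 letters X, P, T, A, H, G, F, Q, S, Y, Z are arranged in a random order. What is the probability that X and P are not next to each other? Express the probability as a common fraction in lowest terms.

There are 11! = 39916800 arrangements.
Arrangements with X and P adjacent: 2·10! = 7257600.
So not adjacent: 39916800 − 7257600 = 32659200, probability 32659200/39916800 = 9/11.

9/11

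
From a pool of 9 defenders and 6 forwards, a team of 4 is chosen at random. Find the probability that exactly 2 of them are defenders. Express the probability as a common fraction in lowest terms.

There are C(15,4) = 1365 ways to choose 4 from 15.
Selections with exactly 2 defenders: choose 2 of the 9 defenders and 2 of the 6 forwards, C(9,2)·C(6,2) = 36·15 = 540.
Probability = 540/1365 = 36/91.

36/91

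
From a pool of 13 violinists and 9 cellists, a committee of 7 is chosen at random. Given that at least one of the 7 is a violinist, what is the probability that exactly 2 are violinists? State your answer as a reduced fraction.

63/1093

Work in counts. Selections with at least one violinist: C(22,7) − C(9,7) = 170544 − 36 = 170508.
Of those, selections where exactly 2 are violinists: C(13,2)·C(9,5) = 78·126 = 9828.
Conditional probability = 9828/170508 = 63/1093.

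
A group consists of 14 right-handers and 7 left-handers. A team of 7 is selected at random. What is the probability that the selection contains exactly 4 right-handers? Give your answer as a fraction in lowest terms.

7007/23256

Total number of selections: C(21,7) = 116280.
Selections with exactly 4 right-handers: choose 4 of the 14 right-handers and 3 of the 7 left-handers, C(14,4)·C(7,3) = 1001·35 = 35035.
Probability = 35035/116280 = 7007/23256.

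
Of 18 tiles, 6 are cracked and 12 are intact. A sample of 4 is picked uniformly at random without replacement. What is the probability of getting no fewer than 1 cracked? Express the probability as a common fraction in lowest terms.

There are C(18,4) = 3060 ways to choose the 4.
The complement is all 4 are intact: C(12,4) = 495.
Probability = 1 − 495/3060 = 2565/3060 = 57/68.

57/68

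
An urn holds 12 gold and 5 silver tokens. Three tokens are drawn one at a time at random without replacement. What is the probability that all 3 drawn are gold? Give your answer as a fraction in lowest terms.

11/34

Multiply the conditional probabilities at each draw: 12/17 · 11/16 · 10/15 = 1320/4080 = 11/34.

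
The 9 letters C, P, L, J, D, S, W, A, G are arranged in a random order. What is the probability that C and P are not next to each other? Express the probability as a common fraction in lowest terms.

There are 9! = 362880 arrangements.
Arrangements with C and P adjacent: 2·8! = 80640.
So not adjacent: 362880 − 80640 = 282240, probability 282240/362880 = 7/9.

7/9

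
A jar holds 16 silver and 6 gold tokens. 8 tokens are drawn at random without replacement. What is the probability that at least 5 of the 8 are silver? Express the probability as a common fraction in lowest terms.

There are C(22,8) = 319770 ways to choose the 8.
Count the complement (fewer than 5 silver): C(16,2)·C(6,6) + C(16,3)·C(6,5) + C(16,4)·C(6,4) = 120 + 3360 + 27300 = 30780.
Probability = 1 − 30780/319770 = 288990/319770 = 169/187.

169/187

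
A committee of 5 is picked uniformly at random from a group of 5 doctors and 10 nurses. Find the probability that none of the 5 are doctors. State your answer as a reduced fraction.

There are C(15,5) = 3003 possible selections.
Selections with no doctors (all nurses): C(10,5) = 252.
Probability = 252/3003 = 12/143.

12/143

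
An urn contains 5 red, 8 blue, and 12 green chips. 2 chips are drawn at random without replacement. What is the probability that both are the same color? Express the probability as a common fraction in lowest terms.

26/75

There are C(25,2) = 300 ways to draw 2 chips.
All same color: C(5,2) + C(8,2) + C(12,2) = 10 + 28 + 66 = 104.
Probability = 104/300 = 26/75.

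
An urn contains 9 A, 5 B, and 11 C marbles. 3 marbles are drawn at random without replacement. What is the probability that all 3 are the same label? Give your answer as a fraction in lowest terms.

There are C(25,3) = 2300 ways to draw 3 marbles.
All same label: C(9,3) + C(5,3) + C(11,3) = 84 + 10 + 165 = 259.
Probability = 259/2300.

259/2300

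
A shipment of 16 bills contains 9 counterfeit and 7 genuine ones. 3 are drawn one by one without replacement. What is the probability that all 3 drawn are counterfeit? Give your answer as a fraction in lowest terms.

Multiply the conditional probabilities at each draw: 9/16 · 8/15 · 7/14 = 504/3360 = 3/20.

3/20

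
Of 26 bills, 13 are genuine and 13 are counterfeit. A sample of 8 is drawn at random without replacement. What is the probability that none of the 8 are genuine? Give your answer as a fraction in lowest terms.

9/10925

There are C(26,8) = 1562275 possible selections.
Selections with no genuine (all counterfeit): C(13,8) = 1287.
Probability = 1287/1562275 = 9/10925.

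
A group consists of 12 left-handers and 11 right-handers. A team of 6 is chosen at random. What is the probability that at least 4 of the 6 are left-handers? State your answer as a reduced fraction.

There are C(23,6) = 100947 ways to choose the 6.
Favorable selections (at least 4 left-handers): C(12,4)·C(11,2) + C(12,5)·C(11,1) + C(12,6)·C(11,0) = 27225 + 8712 + 924 = 36861.
Probability = 36861/100947 = 1117/3059.

1117/3059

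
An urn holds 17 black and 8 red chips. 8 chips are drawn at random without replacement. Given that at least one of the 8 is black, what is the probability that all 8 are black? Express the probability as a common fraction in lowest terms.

Work in counts. Selections with at least one black: C(25,8) − C(8,8) = 1081575 − 1 = 1081574.
Of those, selections where all 8 are black: C(17,8) = 24310.
Conditional probability = 24310/1081574 = 55/2447.

55/2447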